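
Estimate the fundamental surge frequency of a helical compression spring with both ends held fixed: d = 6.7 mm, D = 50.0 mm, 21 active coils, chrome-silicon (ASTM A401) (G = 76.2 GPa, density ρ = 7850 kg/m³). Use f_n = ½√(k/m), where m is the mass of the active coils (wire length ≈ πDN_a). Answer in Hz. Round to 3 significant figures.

44.7 Hz

k = Gd⁴/(8D³N_a) = (76.2×10³)(6.7⁴)/(8·50.0³·21) = 7.312 N/mm = 7312 N/m
Wire length L = πDN_a = π·50.0·21 = 3298.7 mm
m = ρ·(πd²/4)·L = 7850 × 35.257×10⁻⁶ m² × 3.2987 m = 0.91295 kg
f_n = ½√(k/m) = 0.5·√(7312/0.91295) = 0.5·√(8009.2) = 44.747 Hz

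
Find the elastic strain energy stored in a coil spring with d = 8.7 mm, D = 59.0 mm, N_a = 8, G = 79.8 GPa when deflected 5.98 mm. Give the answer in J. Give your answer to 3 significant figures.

k = Gd⁴/(8D³N_a) = (79.8×10³)(8.7⁴)/(8·59.0³·8) = 34.781 N/mm
U = ½kδ² = 0.5 × 34.781 × 5.98² = 621.89 N·mm = 0.62189 J

0.622 J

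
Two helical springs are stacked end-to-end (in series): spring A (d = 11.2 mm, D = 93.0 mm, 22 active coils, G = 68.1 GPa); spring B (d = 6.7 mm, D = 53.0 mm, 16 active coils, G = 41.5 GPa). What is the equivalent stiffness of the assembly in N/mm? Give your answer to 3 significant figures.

k_A = Gd⁴/(8D³N_a) = (68.1×10³)(11.2⁴)/(8·93.0³·22) = 7.5693 N/mm
k_B = Gd⁴/(8D³N_a) = (41.5×10³)(6.7⁴)/(8·53.0³·16) = 4.3884 N/mm
Series: 1/k_eq = 1/7.5693 + 1/4.3884 = 0.35998; k_eq = 2.7779 N/mm

2.78 N/mm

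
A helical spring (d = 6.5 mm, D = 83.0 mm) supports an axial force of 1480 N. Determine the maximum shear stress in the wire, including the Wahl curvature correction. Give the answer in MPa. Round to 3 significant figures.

1270 MPa

Spring index C = D/d = 83.0/6.5 = 12.7692
K_W = (4C−1)/(4C−4) + 0.615/C = 50.077/47.077 + 0.0482 = 1.1119
τ₀ = 8FD/(πd³) = 8·1480·83.0/(π·6.5³) = 982720/862.76 = 1139 MPa
τ_max = K·τ₀ = 1.1119 × 1139 = 1266.5 MPa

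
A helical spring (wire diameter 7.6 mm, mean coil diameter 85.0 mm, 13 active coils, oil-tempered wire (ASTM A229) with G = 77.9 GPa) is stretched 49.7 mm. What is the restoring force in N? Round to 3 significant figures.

202 N

k = Gd⁴/(8D³N_a) = (77.9×10³)(7.6⁴)/(8·85.0³·13) = 4.0691 N/mm
F = k·δ = 4.0691 × 49.7 = 202.24 N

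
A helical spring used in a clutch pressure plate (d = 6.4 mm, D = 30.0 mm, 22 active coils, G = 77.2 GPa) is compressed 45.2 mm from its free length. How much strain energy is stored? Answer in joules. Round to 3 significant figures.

k = Gd⁴/(8D³N_a) = (77.2×10³)(6.4⁴)/(8·30.0³·22) = 27.256 N/mm
U = ½kδ² = 0.5 × 27.256 × 45.2² = 27842 N·mm = 27.842 J

27.8 J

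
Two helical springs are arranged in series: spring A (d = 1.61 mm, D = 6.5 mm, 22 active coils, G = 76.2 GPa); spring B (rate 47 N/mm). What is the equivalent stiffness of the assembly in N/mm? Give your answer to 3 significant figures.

k_A = Gd⁴/(8D³N_a) = (76.2×10³)(1.61⁴)/(8·6.5³·22) = 10.593 N/mm
Series: 1/k_eq = 1/10.593 + 1/47 = 0.11568; k_eq = 8.6444 N/mm

8.64 N/mm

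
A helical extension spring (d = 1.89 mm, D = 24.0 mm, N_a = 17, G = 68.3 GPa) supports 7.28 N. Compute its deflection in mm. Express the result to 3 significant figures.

k = Gd⁴/(8D³N_a) = (68.3×10³)(1.89⁴)/(8·24.0³·17) = 0.46355 N/mm
δ = F/k = 7.28 / 0.46355 = 15.705 mm

15.7 mm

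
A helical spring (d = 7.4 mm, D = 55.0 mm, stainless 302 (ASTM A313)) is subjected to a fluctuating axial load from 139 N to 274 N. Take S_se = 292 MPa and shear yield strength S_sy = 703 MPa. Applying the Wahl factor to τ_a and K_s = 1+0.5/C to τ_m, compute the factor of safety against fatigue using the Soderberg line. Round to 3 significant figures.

4.90

C = D/d = 55.0/7.4 = 7.4324; K_W = (4C−1)/(4C−4)+0.615/C = 1.1993; K_s = 1+0.5/C = 1.0673
F_a = (F_max−F_min)/2 = 67.5 N; F_m = (F_max+F_min)/2 = 206.5 N
τ_a = K_W·8F_aD/(πd³) = 1.1993 × 23.33 = 27.98 MPa
τ_m = K_s·8F_mD/(πd³) = 1.0673 × 71.372 = 76.173 MPa
Soderberg: 1/n_f = τ_a/S_se + τ_m/S_sy = 27.98/292 + 76.173/703 = 0.09582 + 0.10835 = 0.20418
n_f = 1/0.20418 = 4.898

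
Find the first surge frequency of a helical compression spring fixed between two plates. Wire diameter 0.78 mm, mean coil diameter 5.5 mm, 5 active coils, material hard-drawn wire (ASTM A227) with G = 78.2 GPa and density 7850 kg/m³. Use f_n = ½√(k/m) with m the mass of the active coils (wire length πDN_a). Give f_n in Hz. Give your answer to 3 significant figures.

k = Gd⁴/(8D³N_a) = (78.2×10³)(0.78⁴)/(8·5.5³·5) = 4.3495 N/mm = 4349.5 N/m
Wire length L = πDN_a = π·5.5·5 = 86.394 mm
m = ρ·(πd²/4)·L = 7850 × 0.47784×10⁻⁶ m² × 0.086394 m = 0.00032406 kg
f_n = ½√(k/m) = 0.5·√(4349.5/0.00032406) = 0.5·√(1.3422e+07) = 1831.8 Hz

1830 Hz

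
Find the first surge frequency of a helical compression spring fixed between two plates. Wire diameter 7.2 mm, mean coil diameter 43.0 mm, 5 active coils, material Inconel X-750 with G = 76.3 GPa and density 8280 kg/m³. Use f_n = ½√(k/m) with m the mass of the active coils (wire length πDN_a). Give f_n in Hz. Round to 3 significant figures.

k = Gd⁴/(8D³N_a) = (76.3×10³)(7.2⁴)/(8·43.0³·5) = 64.475 N/mm = 64475 N/m
Wire length L = πDN_a = π·43.0·5 = 675.44 mm
m = ρ·(πd²/4)·L = 8280 × 40.715×10⁻⁶ m² × 0.67544 m = 0.22771 kg
f_n = ½√(k/m) = 0.5·√(64475/0.22771) = 0.5·√(2.8315e+05) = 266.06 Hz

266 Hz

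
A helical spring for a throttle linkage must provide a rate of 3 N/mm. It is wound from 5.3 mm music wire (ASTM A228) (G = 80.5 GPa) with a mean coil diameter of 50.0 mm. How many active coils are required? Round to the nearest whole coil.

21

N_a = Gd⁴/(8D³k) = (80.5×10³ × 5.3⁴)/(8 × 50.0³ × 3)
    = 6.35184e+07 / 3e+06 = 21.17 → 21 coils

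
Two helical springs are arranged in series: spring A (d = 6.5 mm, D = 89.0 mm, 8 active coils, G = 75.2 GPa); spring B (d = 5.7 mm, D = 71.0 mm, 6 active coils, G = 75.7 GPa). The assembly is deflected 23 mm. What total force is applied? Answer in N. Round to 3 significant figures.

41.7 N

k_A = Gd⁴/(8D³N_a) = (75.2×10³)(6.5⁴)/(8·89.0³·8) = 2.9752 N/mm
k_B = Gd⁴/(8D³N_a) = (75.7×10³)(5.7⁴)/(8·71.0³·6) = 4.6513 N/mm
Series: 1/k_eq = 1/2.9752 + 1/4.6513 = 0.5511; k_eq = 1.8146 N/mm
F = k_eq·δ = 1.8146·23 = 41.735 N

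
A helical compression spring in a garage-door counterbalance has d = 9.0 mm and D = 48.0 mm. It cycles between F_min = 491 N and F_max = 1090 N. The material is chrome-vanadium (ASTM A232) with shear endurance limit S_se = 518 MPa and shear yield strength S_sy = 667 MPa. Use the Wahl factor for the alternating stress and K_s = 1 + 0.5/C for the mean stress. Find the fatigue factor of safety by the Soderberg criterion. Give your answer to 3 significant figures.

2.92

C = D/d = 48.0/9.0 = 5.3333; K_W = (4C−1)/(4C−4)+0.615/C = 1.2884; K_s = 1+0.5/C = 1.0938
F_a = (F_max−F_min)/2 = 299.5 N; F_m = (F_max+F_min)/2 = 790.5 N
τ_a = K_W·8F_aD/(πd³) = 1.2884 × 50.217 = 64.699 MPa
τ_m = K_s·8F_mD/(πd³) = 1.0938 × 132.54 = 144.97 MPa
Soderberg: 1/n_f = τ_a/S_se + τ_m/S_sy = 64.699/518 + 144.97/667 = 0.12490 + 0.21734 = 0.34225
n_f = 1/0.34225 = 2.922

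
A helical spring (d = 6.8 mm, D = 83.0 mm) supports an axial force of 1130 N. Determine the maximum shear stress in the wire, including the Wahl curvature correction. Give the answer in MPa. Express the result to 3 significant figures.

849 MPa

Spring index C = D/d = 83.0/6.8 = 12.2059
K_W = (4C−1)/(4C−4) + 0.615/C = 47.824/44.824 + 0.0504 = 1.1173
τ₀ = 8FD/(πd³) = 8·1130·83.0/(π·6.8³) = 750320/987.82 = 759.57 MPa
τ_max = K·τ₀ = 1.1173 × 759.57 = 848.68 MPa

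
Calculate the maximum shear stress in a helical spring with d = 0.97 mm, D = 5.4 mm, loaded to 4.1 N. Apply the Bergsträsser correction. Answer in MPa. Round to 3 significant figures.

77.8 MPa

Spring index C = D/d = 5.4/0.97 = 5.5670
K_B = (4C+2)/(4C−3) = 24.268/19.268 = 1.2595
τ₀ = 8FD/(πd³) = 8·4.1·5.4/(π·0.97³) = 177.12/2.8672 = 61.774 MPa
τ_max = K·τ₀ = 1.2595 × 61.774 = 77.804 MPa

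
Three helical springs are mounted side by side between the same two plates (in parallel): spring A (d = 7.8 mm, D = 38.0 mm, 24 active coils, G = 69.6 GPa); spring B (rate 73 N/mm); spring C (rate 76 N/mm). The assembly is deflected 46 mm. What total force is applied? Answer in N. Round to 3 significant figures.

7980 N

k_A = Gd⁴/(8D³N_a) = (69.6×10³)(7.8⁴)/(8·38.0³·24) = 24.453 N/mm
Parallel: k_eq = 24.453 + 73 + 76 = 173.45 N/mm
F = k_eq·δ = 173.45·46 = 7978.8 N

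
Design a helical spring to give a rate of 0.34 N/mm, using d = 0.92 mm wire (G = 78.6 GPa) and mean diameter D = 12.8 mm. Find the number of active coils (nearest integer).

N_a = Gd⁴/(8D³k) = (78.6×10³ × 0.92⁴)/(8 × 12.8³ × 0.34)
    = 56308.5 / 5704.25 = 9.871 → 10 coils

10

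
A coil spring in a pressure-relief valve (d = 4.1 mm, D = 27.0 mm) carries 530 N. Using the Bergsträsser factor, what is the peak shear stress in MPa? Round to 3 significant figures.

Spring index C = D/d = 27.0/4.1 = 6.5854
K_B = (4C+2)/(4C−3) = 28.341/23.341 = 1.2142
τ₀ = 8FD/(πd³) = 8·530·27.0/(π·4.1³) = 114480/216.52 = 528.72 MPa
τ_max = K·τ₀ = 1.2142 × 528.72 = 641.98 MPa

642 MPa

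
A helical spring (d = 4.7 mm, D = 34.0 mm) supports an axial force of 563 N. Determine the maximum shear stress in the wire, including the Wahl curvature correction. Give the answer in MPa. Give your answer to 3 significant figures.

Spring index C = D/d = 34.0/4.7 = 7.2340
K_W = (4C−1)/(4C−4) + 0.615/C = 27.936/24.936 + 0.0850 = 1.2053
τ₀ = 8FD/(πd³) = 8·563·34.0/(π·4.7³) = 153136/326.17 = 469.5 MPa
τ_max = K·τ₀ = 1.2053 × 469.5 = 565.9 MPa

566 MPa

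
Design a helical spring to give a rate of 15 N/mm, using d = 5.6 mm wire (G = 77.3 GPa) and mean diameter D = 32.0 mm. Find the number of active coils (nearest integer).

19

N_a = Gd⁴/(8D³k) = (77.3×10³ × 5.6⁴)/(8 × 32.0³ × 15)
    = 7.60207e+07 / 3.93216e+06 = 19.33 → 19 coils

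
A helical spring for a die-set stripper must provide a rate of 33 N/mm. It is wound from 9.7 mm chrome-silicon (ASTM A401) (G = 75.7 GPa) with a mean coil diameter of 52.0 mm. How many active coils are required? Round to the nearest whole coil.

N_a = Gd⁴/(8D³k) = (75.7×10³ × 9.7⁴)/(8 × 52.0³ × 33)
    = 6.70167e+08 / 3.71205e+07 = 18.05 → 18 coils

18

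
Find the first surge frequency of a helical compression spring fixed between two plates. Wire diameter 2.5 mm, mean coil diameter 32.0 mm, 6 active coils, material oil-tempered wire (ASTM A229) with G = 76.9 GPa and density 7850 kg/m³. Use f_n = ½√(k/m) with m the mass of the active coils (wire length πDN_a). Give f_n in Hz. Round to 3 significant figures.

143 Hz

k = Gd⁴/(8D³N_a) = (76.9×10³)(2.5⁴)/(8·32.0³·6) = 1.9098 N/mm = 1909.8 N/m
Wire length L = πDN_a = π·32.0·6 = 603.19 mm
m = ρ·(πd²/4)·L = 7850 × 4.9087×10⁻⁶ m² × 0.60319 m = 0.023243 kg
f_n = ½√(k/m) = 0.5·√(1909.8/0.023243) = 0.5·√(82168) = 143.33 Hz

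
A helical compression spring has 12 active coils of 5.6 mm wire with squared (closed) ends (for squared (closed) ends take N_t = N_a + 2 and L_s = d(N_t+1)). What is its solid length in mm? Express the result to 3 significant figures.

84.0 mm

squared (closed) ends: N_t = N_a + 2 = 12 + 2 = 14
L_s = d·(N_t+1) = 5.6 × 15 = 84 mm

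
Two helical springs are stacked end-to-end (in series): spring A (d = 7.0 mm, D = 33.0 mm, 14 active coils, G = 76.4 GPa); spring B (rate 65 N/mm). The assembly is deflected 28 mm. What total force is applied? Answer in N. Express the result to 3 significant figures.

750 N

k_A = Gd⁴/(8D³N_a) = (76.4×10³)(7.0⁴)/(8·33.0³·14) = 45.575 N/mm
Series: 1/k_eq = 1/45.575 + 1/65 = 0.037327; k_eq = 26.791 N/mm
F = k_eq·δ = 26.791·28 = 750.14 N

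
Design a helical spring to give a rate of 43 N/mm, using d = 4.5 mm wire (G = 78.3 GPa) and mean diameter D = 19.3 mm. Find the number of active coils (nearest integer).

13

N_a = Gd⁴/(8D³k) = (78.3×10³ × 4.5⁴)/(8 × 19.3³ × 43)
    = 3.21079e+07 / 2.47304e+06 = 12.98 → 13 coils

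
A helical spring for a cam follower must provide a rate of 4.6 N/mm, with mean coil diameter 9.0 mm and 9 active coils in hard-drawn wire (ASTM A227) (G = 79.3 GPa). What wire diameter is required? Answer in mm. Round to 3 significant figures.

1.32 mm

d = (8D³N_a·k / G)^(1/4) = (8·9.0³·9·4.6 / (79.3×10³))^0.25
  = (3.0447)^0.25 = 1.3209 mm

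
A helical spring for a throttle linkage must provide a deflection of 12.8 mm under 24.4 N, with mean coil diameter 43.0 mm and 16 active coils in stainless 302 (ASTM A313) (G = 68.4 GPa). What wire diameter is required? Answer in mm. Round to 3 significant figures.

4.10 mm

Required rate k = F/δ = 24.4/12.8 = 1.9062 N/mm
d = (8D³N_a·k / G)^(1/4) = (8·43.0³·16·1.9062 / (68.4×10³))^0.25
  = (283.62)^0.25 = 4.1038 mm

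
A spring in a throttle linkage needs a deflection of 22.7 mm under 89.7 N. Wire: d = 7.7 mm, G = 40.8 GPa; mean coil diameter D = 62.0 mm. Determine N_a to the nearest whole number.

19

Required rate k = F/δ = 89.7/22.7 = 3.9515 N/mm
N_a = Gd⁴/(8D³k) = (40.8×10³ × 7.7⁴)/(8 × 62.0³ × 3.9515)
    = 1.43424e+08 / 7.5341e+06 = 19.04 → 19 coils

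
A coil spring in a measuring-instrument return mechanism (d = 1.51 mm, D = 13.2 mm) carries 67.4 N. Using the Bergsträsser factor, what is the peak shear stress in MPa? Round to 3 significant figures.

Spring index C = D/d = 13.2/1.51 = 8.7417
K_B = (4C+2)/(4C−3) = 36.967/31.967 = 1.1564
τ₀ = 8FD/(πd³) = 8·67.4·13.2/(π·1.51³) = 7117.44/10.816 = 658.03 MPa
τ_max = K·τ₀ = 1.1564 × 658.03 = 760.95 MPa

761 MPa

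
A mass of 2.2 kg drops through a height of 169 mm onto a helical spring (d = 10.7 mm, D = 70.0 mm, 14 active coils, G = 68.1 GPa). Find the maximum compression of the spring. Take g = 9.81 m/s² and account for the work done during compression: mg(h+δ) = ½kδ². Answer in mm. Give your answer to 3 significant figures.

18.7 mm

k = Gd⁴/(8D³N_a) = (68.1×10³)(10.7⁴)/(8·70.0³·14) = 23.236 N/mm
W = mg = 2.2 × 9.81 = 21.582 N
½kδ² − Wδ − Wh = 0 → δ = (W + √(W² + 2kWh))/k
δ = (21.582 + √(465.78 + 169503))/23.236 = (21.582 + 412.27)/23.236 = 18.671 mm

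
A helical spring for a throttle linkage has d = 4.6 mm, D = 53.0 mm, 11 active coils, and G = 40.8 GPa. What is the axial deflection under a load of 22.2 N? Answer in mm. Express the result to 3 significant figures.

k = Gd⁴/(8D³N_a) = (40.8×10³)(4.6⁴)/(8·53.0³·11) = 1.3944 N/mm
δ = F/k = 22.2 / 1.3944 = 15.921 mm

15.9 mm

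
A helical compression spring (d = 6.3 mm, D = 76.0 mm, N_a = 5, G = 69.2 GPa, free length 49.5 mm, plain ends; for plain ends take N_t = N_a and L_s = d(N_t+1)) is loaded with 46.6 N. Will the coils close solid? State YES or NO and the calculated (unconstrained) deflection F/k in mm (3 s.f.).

k = Gd⁴/(8D³N_a) = (69.2×10³)(6.3⁴)/(8·76.0³·5) = 6.2082 N/mm
N_t = 5; L_s = 6.3·6 = 37.8 mm; δ_solid = L₀ − L_s = 49.5 − 37.8 = 11.7 mm
δ = F/k = 46.6/6.2082 = 7.5062 mm
δ < δ_solid → spring does not go solid

NO, δ = 7.51 mm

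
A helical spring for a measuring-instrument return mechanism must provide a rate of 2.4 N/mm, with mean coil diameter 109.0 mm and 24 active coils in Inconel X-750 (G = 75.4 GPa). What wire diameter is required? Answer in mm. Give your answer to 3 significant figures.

9.43 mm

d = (8D³N_a·k / G)^(1/4) = (8·109.0³·24·2.4 / (75.4×10³))^0.25
  = (7914.4)^0.25 = 9.4320 mm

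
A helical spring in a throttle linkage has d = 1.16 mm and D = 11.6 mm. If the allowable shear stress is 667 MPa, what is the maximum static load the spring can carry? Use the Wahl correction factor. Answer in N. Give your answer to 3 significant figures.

C = D/d = 11.6/1.16 = 10.0000
K_W = (4C−1)/(4C−4) + 0.615/C = 39.000/36.000 + 0.0615 = 1.1448
τ_max = K·8FD/(πd³) → F_max = τ_allow·πd³/(8DK)
F_max = 667·π·1.16³/(8·11.6·1.1448) = 3270.8/106.24 = 30.786 N

30.8 N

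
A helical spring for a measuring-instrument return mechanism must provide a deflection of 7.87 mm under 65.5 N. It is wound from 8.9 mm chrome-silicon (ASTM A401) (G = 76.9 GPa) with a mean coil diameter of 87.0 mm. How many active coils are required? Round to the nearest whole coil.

11

Required rate k = F/δ = 65.5/7.87 = 8.3227 N/mm
N_a = Gd⁴/(8D³k) = (76.9×10³ × 8.9⁴)/(8 × 87.0³ × 8.3227)
    = 4.82488e+08 / 4.38444e+07 = 11 → 11 coils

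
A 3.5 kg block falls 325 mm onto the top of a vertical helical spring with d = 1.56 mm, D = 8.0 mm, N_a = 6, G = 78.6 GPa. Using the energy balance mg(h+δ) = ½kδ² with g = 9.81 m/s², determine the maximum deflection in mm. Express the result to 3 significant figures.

36.2 mm

k = Gd⁴/(8D³N_a) = (78.6×10³)(1.56⁴)/(8·8.0³·6) = 18.941 N/mm
W = mg = 3.5 × 9.81 = 34.335 N
½kδ² − Wδ − Wh = 0 → δ = (W + √(W² + 2kWh))/k
δ = (34.335 + √(1178.9 + 422727))/18.941 = (34.335 + 651.08)/18.941 = 36.186 mm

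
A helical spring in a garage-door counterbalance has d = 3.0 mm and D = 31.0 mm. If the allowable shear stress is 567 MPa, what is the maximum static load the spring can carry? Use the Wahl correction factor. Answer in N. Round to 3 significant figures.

170 N

C = D/d = 31.0/3.0 = 10.3333
K_W = (4C−1)/(4C−4) + 0.615/C = 40.333/37.333 + 0.0595 = 1.1399
τ_max = K·8FD/(πd³) → F_max = τ_allow·πd³/(8DK)
F_max = 567·π·3.0³/(8·31.0·1.1399) = 48095/282.69 = 170.13 N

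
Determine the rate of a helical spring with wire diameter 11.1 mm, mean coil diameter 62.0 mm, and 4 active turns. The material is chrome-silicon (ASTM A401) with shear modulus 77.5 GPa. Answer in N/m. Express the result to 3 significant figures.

154000 N/m

k = Gd⁴/(8D³N_a) = (77.5×10³ × 11.1⁴) / (8 × 62.0³ × 4)
  = 1.1765e+09 / 7.6265e+06 = 154.27 N/mm = 1.5427e+05 N/m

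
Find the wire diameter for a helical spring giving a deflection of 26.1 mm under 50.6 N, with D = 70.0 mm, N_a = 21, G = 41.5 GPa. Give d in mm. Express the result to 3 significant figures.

Required rate k = F/δ = 50.6/26.1 = 1.9387 N/mm
d = (8D³N_a·k / G)^(1/4) = (8·70.0³·21·1.9387 / (41.5×10³))^0.25
  = (2691.9)^0.25 = 7.2030 mm

7.20 mm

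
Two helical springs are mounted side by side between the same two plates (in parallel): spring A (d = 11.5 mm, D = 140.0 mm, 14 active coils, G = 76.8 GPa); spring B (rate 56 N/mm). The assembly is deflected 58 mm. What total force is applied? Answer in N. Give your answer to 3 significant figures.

k_A = Gd⁴/(8D³N_a) = (76.8×10³)(11.5⁴)/(8·140.0³·14) = 4.3707 N/mm
Parallel: k_eq = 4.3707 + 56 = 60.371 N/mm
F = k_eq·δ = 60.371·58 = 3501.5 N

3500 N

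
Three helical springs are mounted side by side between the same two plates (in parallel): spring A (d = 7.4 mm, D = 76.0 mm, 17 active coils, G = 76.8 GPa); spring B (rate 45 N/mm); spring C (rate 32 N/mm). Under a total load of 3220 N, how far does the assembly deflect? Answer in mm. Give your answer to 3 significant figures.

39.8 mm

k_A = Gd⁴/(8D³N_a) = (76.8×10³)(7.4⁴)/(8·76.0³·17) = 3.8575 N/mm
Parallel: k_eq = 3.8575 + 45 + 32 = 80.858 N/mm
δ = F/k_eq = 3220/80.858 = 39.823 mm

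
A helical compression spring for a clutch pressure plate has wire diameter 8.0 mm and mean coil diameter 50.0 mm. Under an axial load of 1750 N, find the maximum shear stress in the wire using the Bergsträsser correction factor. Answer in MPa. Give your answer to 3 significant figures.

534 MPa

Spring index C = D/d = 50.0/8.0 = 6.2500
K_B = (4C+2)/(4C−3) = 27.000/22.000 = 1.2273
τ₀ = 8FD/(πd³) = 8·1750·50.0/(π·8.0³) = 700000/1608.5 = 435.19 MPa
τ_max = K·τ₀ = 1.2273 × 435.19 = 534.1 MPa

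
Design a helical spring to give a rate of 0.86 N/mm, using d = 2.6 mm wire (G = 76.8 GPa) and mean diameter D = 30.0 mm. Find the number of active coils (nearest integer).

N_a = Gd⁴/(8D³k) = (76.8×10³ × 2.6⁴)/(8 × 30.0³ × 0.86)
    = 3.50958e+06 / 185760 = 18.89 → 19 coils

19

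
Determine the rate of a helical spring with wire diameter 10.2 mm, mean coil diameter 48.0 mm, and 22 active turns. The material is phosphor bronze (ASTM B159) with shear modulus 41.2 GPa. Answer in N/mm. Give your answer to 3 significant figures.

22.9 N/mm

k = Gd⁴/(8D³N_a) = (41.2×10³ × 10.2⁴) / (8 × 48.0³ × 22)
  = 4.45962e+08 / 1.94642e+07 = 22.912 N/mm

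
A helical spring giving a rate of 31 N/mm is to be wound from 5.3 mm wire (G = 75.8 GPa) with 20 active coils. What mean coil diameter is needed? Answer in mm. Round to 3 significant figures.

22.9 mm

D = (Gd⁴/(8N_a·k))^(1/3) = (75.8×10³·5.3⁴/(8·20·31))^(1/3)
  = (12058.4)^(1/3) = 22.9314 mm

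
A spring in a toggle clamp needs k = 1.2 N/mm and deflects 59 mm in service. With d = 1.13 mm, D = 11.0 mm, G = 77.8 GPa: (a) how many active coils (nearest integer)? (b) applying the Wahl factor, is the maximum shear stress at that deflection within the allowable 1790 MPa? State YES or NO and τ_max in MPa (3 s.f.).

N_a = Gd⁴/(8D³k) = (77.8×10³)(1.13⁴)/(8·11.0³·1.2) = 9.928 → N_a = 10
Actual rate k = Gd⁴/(8D³·10) = 1.1913 N/mm
Working load F = kδ = 1.1913·59 = 70.287 N
C = 11.0/1.13 = 9.7345; K_W = (4C−1)/(4C−4)+0.615/C = 1.1490
τ_max = K_W·8FD/(πd³) = 1.1490·1364.5 = 1567.9 MPa
τ_max ≤ 1790 MPa → acceptable

(a) 10 coils; (b) YES, τ_max = 1570 MPa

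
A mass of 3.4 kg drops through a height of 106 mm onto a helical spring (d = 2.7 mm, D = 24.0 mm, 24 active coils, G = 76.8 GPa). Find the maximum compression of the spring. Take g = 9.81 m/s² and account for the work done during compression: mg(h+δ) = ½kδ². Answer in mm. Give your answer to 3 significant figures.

k = Gd⁴/(8D³N_a) = (76.8×10³)(2.7⁴)/(8·24.0³·24) = 1.5377 N/mm
W = mg = 3.4 × 9.81 = 33.354 N
½kδ² − Wδ − Wh = 0 → δ = (W + √(W² + 2kWh))/k
δ = (33.354 + √(1112.5 + 10873.4))/1.5377 = (33.354 + 109.48)/1.5377 = 92.886 mm

92.9 mm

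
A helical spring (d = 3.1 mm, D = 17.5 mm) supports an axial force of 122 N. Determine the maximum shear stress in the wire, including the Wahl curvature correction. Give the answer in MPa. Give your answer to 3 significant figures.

232 MPa

Spring index C = D/d = 17.5/3.1 = 5.6452
K_W = (4C−1)/(4C−4) + 0.615/C = 21.581/18.581 + 0.1089 = 1.2704
τ₀ = 8FD/(πd³) = 8·122·17.5/(π·3.1³) = 17080/93.591 = 182.5 MPa
τ_max = K·τ₀ = 1.2704 × 182.5 = 231.84 MPa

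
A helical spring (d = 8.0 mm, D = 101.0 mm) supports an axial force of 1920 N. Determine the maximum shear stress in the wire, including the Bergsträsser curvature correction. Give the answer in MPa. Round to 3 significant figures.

Spring index C = D/d = 101.0/8.0 = 12.6250
K_B = (4C+2)/(4C−3) = 52.500/47.500 = 1.1053
τ₀ = 8FD/(πd³) = 8·1920·101.0/(π·8.0³) = 1.55136e+06/1608.5 = 964.48 MPa
τ_max = K·τ₀ = 1.1053 × 964.48 = 1066 MPa

1070 MPa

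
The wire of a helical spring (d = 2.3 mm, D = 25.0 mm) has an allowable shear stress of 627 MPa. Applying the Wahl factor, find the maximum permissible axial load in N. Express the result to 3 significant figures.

C = D/d = 25.0/2.3 = 10.8696
K_W = (4C−1)/(4C−4) + 0.615/C = 42.478/39.478 + 0.0566 = 1.1326
τ_max = K·8FD/(πd³) → F_max = τ_allow·πd³/(8DK)
F_max = 627·π·2.3³/(8·25.0·1.1326) = 23966/226.51 = 105.8 N

106 N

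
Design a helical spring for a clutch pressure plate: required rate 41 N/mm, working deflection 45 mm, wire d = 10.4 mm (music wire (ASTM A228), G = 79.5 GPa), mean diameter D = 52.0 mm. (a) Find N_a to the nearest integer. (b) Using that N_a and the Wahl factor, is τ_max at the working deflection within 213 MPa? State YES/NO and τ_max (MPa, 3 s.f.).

N_a = Gd⁴/(8D³k) = (79.5×10³)(10.4⁴)/(8·52.0³·41) = 20.17 → N_a = 20
Actual rate k = Gd⁴/(8D³·20) = 41.34 N/mm
Working load F = kδ = 41.34·45 = 1860.3 N
C = 52.0/10.4 = 5.0000; K_W = (4C−1)/(4C−4)+0.615/C = 1.3105
τ_max = K_W·8FD/(πd³) = 1.3105·218.99 = 286.99 MPa
τ_max > 213 MPa → exceeds allowable

(a) 20 coils; (b) NO, τ_max = 287 MPa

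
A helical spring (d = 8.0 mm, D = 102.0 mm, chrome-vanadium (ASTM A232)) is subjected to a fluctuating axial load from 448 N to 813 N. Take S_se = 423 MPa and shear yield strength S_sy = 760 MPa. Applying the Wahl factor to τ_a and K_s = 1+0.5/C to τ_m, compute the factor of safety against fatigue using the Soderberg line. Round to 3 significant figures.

1.47

C = D/d = 102.0/8.0 = 12.7500; K_W = (4C−1)/(4C−4)+0.615/C = 1.1121; K_s = 1+0.5/C = 1.0392
F_a = (F_max−F_min)/2 = 182.5 N; F_m = (F_max+F_min)/2 = 630.5 N
τ_a = K_W·8F_aD/(πd³) = 1.1121 × 92.583 = 102.96 MPa
τ_m = K_s·8F_mD/(πd³) = 1.0392 × 319.86 = 332.4 MPa
Soderberg: 1/n_f = τ_a/S_se + τ_m/S_sy = 102.96/423 + 332.4/760 = 0.24340 + 0.43737 = 0.68077
n_f = 1/0.68077 = 1.469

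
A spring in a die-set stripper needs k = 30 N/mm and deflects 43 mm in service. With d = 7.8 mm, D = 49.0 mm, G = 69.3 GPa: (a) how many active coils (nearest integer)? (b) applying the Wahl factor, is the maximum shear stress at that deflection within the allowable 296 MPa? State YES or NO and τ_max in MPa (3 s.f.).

N_a = Gd⁴/(8D³k) = (69.3×10³)(7.8⁴)/(8·49.0³·30) = 9.085 → N_a = 9
Actual rate k = Gd⁴/(8D³·9) = 30.282 N/mm
Working load F = kδ = 30.282·43 = 1302.1 N
C = 49.0/7.8 = 6.2821; K_W = (4C−1)/(4C−4)+0.615/C = 1.2399
τ_max = K_W·8FD/(πd³) = 1.2399·342.38 = 424.52 MPa
τ_max > 296 MPa → exceeds allowable

(a) 9 coils; (b) NO, τ_max = 425 MPa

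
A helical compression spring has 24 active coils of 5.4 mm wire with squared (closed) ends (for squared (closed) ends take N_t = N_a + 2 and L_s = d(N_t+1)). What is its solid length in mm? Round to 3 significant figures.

squared (closed) ends: N_t = N_a + 2 = 24 + 2 = 26
L_s = d·(N_t+1) = 5.4 × 27 = 145.8 mm

146 mm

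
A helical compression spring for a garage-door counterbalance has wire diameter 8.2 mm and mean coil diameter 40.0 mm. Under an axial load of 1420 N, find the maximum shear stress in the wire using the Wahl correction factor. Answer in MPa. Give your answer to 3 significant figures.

Spring index C = D/d = 40.0/8.2 = 4.8780
K_W = (4C−1)/(4C−4) + 0.615/C = 18.512/15.512 + 0.1261 = 1.3195
τ₀ = 8FD/(πd³) = 8·1420·40.0/(π·8.2³) = 454400/1732.2 = 262.33 MPa
τ_max = K·τ₀ = 1.3195 × 262.33 = 346.14 MPa

346 MPa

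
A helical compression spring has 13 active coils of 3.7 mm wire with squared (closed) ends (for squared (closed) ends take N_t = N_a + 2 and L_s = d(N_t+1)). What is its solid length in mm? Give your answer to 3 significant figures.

59.2 mm

squared (closed) ends: N_t = N_a + 2 = 13 + 2 = 15
L_s = d·(N_t+1) = 3.7 × 16 = 59.2 mm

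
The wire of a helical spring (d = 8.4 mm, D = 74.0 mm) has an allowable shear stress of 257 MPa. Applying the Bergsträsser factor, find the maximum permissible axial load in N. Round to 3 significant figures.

700 N

C = D/d = 74.0/8.4 = 8.8095
K_B = (4C+2)/(4C−3) = 37.238/32.238 = 1.1551
τ_max = K·8FD/(πd³) → F_max = τ_allow·πd³/(8DK)
F_max = 257·π·8.4³/(8·74.0·1.1551) = 4.7854e+05/683.82 = 699.81 N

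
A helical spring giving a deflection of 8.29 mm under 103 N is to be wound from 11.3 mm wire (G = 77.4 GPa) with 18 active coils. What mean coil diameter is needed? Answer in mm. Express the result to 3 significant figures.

Required rate k = F/δ = 103/8.29 = 12.425 N/mm
D = (Gd⁴/(8N_a·k))^(1/3) = (77.4×10³·11.3⁴/(8·18·12.425))^(1/3)
  = (705358)^(1/3) = 89.0164 mm

89.0 mm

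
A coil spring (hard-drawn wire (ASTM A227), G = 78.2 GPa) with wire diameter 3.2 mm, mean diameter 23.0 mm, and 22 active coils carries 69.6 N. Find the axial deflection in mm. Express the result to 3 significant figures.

18.2 mm

k = Gd⁴/(8D³N_a) = (78.2×10³)(3.2⁴)/(8·23.0³·22) = 3.8292 N/mm
δ = F/k = 69.6 / 3.8292 = 18.176 mm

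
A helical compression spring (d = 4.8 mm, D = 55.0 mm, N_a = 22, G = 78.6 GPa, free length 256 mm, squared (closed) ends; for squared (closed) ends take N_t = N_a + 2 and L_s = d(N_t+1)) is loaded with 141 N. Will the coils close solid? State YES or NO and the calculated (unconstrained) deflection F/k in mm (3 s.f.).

NO, δ = 99.0 mm

k = Gd⁴/(8D³N_a) = (78.6×10³)(4.8⁴)/(8·55.0³·22) = 1.4249 N/mm
N_t = 24; L_s = 4.8·25 = 120 mm; δ_solid = L₀ − L_s = 256 − 120 = 136 mm
δ = F/k = 141/1.4249 = 98.954 mm
δ < δ_solid → spring does not go solid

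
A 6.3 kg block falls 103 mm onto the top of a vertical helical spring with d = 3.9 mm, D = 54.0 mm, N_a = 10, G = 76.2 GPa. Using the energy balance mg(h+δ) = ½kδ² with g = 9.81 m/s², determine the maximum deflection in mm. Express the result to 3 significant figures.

k = Gd⁴/(8D³N_a) = (76.2×10³)(3.9⁴)/(8·54.0³·10) = 1.3994 N/mm
W = mg = 6.3 × 9.81 = 61.803 N
½kδ² − Wδ − Wh = 0 → δ = (W + √(W² + 2kWh))/k
δ = (61.803 + √(3819.6 + 17816.4))/1.3994 = (61.803 + 147.09)/1.3994 = 149.27 mm

149 mm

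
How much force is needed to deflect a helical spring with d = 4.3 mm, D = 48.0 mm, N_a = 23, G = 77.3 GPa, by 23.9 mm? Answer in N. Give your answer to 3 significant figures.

k = Gd⁴/(8D³N_a) = (77.3×10³)(4.3⁴)/(8·48.0³·23) = 1.2987 N/mm
F = k·δ = 1.2987 × 23.9 = 31.039 N

31.0 N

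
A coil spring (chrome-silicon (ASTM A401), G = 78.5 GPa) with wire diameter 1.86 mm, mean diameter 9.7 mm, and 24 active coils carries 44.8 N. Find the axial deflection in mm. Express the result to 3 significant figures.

k = Gd⁴/(8D³N_a) = (78.5×10³)(1.86⁴)/(8·9.7³·24) = 5.3617 N/mm
δ = F/k = 44.8 / 5.3617 = 8.3555 mm

8.36 mm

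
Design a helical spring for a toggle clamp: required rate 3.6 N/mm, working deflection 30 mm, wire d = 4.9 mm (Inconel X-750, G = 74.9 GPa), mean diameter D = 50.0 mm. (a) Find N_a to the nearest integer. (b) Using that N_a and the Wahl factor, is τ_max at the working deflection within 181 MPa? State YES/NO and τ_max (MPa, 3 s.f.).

N_a = Gd⁴/(8D³k) = (74.9×10³)(4.9⁴)/(8·50.0³·3.6) = 11.99 → N_a = 12
Actual rate k = Gd⁴/(8D³·12) = 3.5982 N/mm
Working load F = kδ = 3.5982·30 = 107.95 N
C = 50.0/4.9 = 10.2041; K_W = (4C−1)/(4C−4)+0.615/C = 1.1418
τ_max = K_W·8FD/(πd³) = 1.1418·116.82 = 133.38 MPa
τ_max ≤ 181 MPa → acceptable

(a) 12 coils; (b) YES, τ_max = 133 MPa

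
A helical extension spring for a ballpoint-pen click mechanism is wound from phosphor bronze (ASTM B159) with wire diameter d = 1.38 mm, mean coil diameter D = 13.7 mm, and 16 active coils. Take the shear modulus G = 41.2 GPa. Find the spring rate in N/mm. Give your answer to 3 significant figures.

0.454 N/mm

k = Gd⁴/(8D³N_a) = (41.2×10³ × 1.38⁴) / (8 × 13.7³ × 16)
  = 149422 / 329133 = 0.45399 N/mm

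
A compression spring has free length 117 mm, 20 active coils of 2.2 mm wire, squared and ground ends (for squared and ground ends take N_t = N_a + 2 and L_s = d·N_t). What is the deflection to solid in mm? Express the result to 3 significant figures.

N_t = 22; L_s = 2.2·22 = 48.4 mm
δ_solid = L₀ − L_s = 117 − 48.4 = 68.6 mm

68.6 mm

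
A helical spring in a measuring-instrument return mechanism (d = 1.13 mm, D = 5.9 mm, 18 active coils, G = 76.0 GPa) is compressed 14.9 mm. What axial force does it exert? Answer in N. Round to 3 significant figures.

k = Gd⁴/(8D³N_a) = (76.0×10³)(1.13⁴)/(8·5.9³·18) = 4.1899 N/mm
F = k·δ = 4.1899 × 14.9 = 62.43 N

62.4 N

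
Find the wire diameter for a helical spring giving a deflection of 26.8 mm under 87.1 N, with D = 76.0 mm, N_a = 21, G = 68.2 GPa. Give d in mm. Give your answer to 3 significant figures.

Required rate k = F/δ = 87.1/26.8 = 3.25 N/mm
d = (8D³N_a·k / G)^(1/4) = (8·76.0³·21·3.25 / (68.2×10³))^0.25
  = (3514.4)^0.25 = 7.6995 mm

7.70 mm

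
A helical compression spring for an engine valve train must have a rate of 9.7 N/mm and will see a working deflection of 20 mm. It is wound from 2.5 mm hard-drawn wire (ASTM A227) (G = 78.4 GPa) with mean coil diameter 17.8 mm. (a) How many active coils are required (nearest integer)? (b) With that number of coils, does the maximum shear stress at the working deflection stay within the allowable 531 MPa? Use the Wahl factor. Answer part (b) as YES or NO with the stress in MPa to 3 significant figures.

(a) 7 coils; (b) NO, τ_max = 680 MPa

N_a = Gd⁴/(8D³k) = (78.4×10³)(2.5⁴)/(8·17.8³·9.7) = 6.998 → N_a = 7
Actual rate k = Gd⁴/(8D³·7) = 9.6968 N/mm
Working load F = kδ = 9.6968·20 = 193.94 N
C = 17.8/2.5 = 7.1200; K_W = (4C−1)/(4C−4)+0.615/C = 1.2089
τ_max = K_W·8FD/(πd³) = 1.2089·562.6 = 680.14 MPa
τ_max > 531 MPa → exceeds allowable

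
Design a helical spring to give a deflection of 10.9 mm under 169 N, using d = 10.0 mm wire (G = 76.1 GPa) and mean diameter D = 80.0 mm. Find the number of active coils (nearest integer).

12

Required rate k = F/δ = 169/10.9 = 15.505 N/mm
N_a = Gd⁴/(8D³k) = (76.1×10³ × 10.0⁴)/(8 × 80.0³ × 15.505)
    = 7.61e+08 / 6.35068e+07 = 11.98 → 12 coils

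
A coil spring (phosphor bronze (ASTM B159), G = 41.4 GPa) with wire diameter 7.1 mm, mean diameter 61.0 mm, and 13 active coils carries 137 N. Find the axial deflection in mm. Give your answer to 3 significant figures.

30.7 mm

k = Gd⁴/(8D³N_a) = (41.4×10³)(7.1⁴)/(8·61.0³·13) = 4.4567 N/mm
δ = F/k = 137 / 4.4567 = 30.74 mm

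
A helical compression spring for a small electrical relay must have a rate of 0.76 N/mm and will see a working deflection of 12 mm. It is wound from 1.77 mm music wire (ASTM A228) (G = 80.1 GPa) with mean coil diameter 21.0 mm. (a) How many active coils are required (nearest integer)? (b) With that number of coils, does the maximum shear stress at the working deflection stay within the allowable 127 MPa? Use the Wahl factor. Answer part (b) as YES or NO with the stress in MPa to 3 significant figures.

(a) 14 coils; (b) YES, τ_max = 98.3 MPa

N_a = Gd⁴/(8D³k) = (80.1×10³)(1.77⁴)/(8·21.0³·0.76) = 13.96 → N_a = 14
Actual rate k = Gd⁴/(8D³·14) = 0.75797 N/mm
Working load F = kδ = 0.75797·12 = 9.0956 N
C = 21.0/1.77 = 11.8644; K_W = (4C−1)/(4C−4)+0.615/C = 1.1209
τ_max = K_W·8FD/(πd³) = 1.1209·87.714 = 98.316 MPa
τ_max ≤ 127 MPa → acceptable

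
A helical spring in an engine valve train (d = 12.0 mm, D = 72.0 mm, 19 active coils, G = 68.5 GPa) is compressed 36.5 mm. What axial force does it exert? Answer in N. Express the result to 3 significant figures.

914 N

k = Gd⁴/(8D³N_a) = (68.5×10³)(12.0⁴)/(8·72.0³·19) = 25.037 N/mm
F = k·δ = 25.037 × 36.5 = 913.83 N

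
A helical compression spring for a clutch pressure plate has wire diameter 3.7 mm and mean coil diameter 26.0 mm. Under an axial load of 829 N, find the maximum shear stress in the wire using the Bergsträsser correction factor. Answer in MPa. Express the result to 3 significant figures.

Spring index C = D/d = 26.0/3.7 = 7.0270
K_B = (4C+2)/(4C−3) = 30.108/25.108 = 1.1991
τ₀ = 8FD/(πd³) = 8·829·26.0/(π·3.7³) = 172432/159.13 = 1083.6 MPa
τ_max = K·τ₀ = 1.1991 × 1083.6 = 1299.4 MPa

1300 MPa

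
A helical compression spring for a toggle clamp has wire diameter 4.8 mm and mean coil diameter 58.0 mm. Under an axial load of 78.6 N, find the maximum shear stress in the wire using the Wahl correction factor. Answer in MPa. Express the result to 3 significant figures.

117 MPa

Spring index C = D/d = 58.0/4.8 = 12.0833
K_W = (4C−1)/(4C−4) + 0.615/C = 47.333/44.333 + 0.0509 = 1.1186
τ₀ = 8FD/(πd³) = 8·78.6·58.0/(π·4.8³) = 36470.4/347.44 = 104.97 MPa
τ_max = K·τ₀ = 1.1186 × 104.97 = 117.42 MPa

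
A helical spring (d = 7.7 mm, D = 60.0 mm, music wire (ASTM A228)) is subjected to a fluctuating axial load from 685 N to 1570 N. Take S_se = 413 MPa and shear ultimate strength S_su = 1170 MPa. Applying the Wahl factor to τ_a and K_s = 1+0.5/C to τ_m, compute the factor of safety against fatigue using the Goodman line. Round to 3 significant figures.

C = D/d = 60.0/7.7 = 7.7922; K_W = (4C−1)/(4C−4)+0.615/C = 1.1893; K_s = 1+0.5/C = 1.0642
F_a = (F_max−F_min)/2 = 442.5 N; F_m = (F_max+F_min)/2 = 1127.5 N
τ_a = K_W·8F_aD/(πd³) = 1.1893 × 148.09 = 176.13 MPa
τ_m = K_s·8F_mD/(πd³) = 1.0642 × 377.34 = 401.56 MPa
Goodman: 1/n_f = τ_a/S_se + τ_m/S_su = 176.13/413 + 401.56/1170 = 0.42647 + 0.34321 = 0.76968
n_f = 1/0.76968 = 1.299

1.30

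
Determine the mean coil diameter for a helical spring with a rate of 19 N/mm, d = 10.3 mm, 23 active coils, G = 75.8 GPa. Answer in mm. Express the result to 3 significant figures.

62.5 mm

D = (Gd⁴/(8N_a·k))^(1/3) = (75.8×10³·10.3⁴/(8·23·19))^(1/3)
  = (244032)^(1/3) = 62.4907 mm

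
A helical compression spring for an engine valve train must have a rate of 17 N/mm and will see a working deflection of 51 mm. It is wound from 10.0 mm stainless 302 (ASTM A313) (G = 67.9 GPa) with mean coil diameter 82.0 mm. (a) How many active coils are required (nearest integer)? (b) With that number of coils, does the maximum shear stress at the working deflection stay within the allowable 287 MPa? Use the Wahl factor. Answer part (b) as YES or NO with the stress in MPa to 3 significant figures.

(a) 9 coils; (b) YES, τ_max = 215 MPa

N_a = Gd⁴/(8D³k) = (67.9×10³)(10.0⁴)/(8·82.0³·17) = 9.055 → N_a = 9
Actual rate k = Gd⁴/(8D³·9) = 17.104 N/mm
Working load F = kδ = 17.104·51 = 872.3 N
C = 82.0/10.0 = 8.2000; K_W = (4C−1)/(4C−4)+0.615/C = 1.1792
τ_max = K_W·8FD/(πd³) = 1.1792·182.15 = 214.78 MPa
τ_max ≤ 287 MPa → acceptable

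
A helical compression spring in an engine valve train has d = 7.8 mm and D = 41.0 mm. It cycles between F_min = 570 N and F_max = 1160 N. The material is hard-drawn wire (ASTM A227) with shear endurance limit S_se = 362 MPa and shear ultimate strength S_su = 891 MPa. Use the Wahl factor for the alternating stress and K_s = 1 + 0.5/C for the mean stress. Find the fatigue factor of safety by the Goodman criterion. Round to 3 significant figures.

2.15

C = D/d = 41.0/7.8 = 5.2564; K_W = (4C−1)/(4C−4)+0.615/C = 1.2932; K_s = 1+0.5/C = 1.0951
F_a = (F_max−F_min)/2 = 295 N; F_m = (F_max+F_min)/2 = 865 N
τ_a = K_W·8F_aD/(πd³) = 1.2932 × 64.903 = 83.932 MPa
τ_m = K_s·8F_mD/(πd³) = 1.0951 × 190.31 = 208.41 MPa
Goodman: 1/n_f = τ_a/S_se + τ_m/S_su = 83.932/362 + 208.41/891 = 0.23186 + 0.23391 = 0.46576
n_f = 1/0.46576 = 2.147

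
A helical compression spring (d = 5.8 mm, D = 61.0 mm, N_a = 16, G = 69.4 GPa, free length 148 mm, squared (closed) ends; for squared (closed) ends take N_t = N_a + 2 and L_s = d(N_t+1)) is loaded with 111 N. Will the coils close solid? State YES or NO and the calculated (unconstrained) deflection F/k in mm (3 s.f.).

YES, δ = 41.1 mm

k = Gd⁴/(8D³N_a) = (69.4×10³)(5.8⁴)/(8·61.0³·16) = 2.7032 N/mm
N_t = 18; L_s = 5.8·19 = 110.2 mm; δ_solid = L₀ − L_s = 148 − 110.2 = 37.8 mm
δ = F/k = 111/2.7032 = 41.063 mm
δ ≥ δ_solid → spring goes solid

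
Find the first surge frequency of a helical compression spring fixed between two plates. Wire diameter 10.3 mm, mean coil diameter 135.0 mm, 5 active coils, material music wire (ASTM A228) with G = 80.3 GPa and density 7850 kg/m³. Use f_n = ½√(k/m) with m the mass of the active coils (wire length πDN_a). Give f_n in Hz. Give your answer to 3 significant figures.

40.7 Hz

k = Gd⁴/(8D³N_a) = (80.3×10³)(10.3⁴)/(8·135.0³·5) = 9.1834 N/mm = 9183.4 N/m
Wire length L = πDN_a = π·135.0·5 = 2120.6 mm
m = ρ·(πd²/4)·L = 7850 × 83.323×10⁻⁶ m² × 2.1206 m = 1.387 kg
f_n = ½√(k/m) = 0.5·√(9183.4/1.387) = 0.5·√(6620.9) = 40.684 Hz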